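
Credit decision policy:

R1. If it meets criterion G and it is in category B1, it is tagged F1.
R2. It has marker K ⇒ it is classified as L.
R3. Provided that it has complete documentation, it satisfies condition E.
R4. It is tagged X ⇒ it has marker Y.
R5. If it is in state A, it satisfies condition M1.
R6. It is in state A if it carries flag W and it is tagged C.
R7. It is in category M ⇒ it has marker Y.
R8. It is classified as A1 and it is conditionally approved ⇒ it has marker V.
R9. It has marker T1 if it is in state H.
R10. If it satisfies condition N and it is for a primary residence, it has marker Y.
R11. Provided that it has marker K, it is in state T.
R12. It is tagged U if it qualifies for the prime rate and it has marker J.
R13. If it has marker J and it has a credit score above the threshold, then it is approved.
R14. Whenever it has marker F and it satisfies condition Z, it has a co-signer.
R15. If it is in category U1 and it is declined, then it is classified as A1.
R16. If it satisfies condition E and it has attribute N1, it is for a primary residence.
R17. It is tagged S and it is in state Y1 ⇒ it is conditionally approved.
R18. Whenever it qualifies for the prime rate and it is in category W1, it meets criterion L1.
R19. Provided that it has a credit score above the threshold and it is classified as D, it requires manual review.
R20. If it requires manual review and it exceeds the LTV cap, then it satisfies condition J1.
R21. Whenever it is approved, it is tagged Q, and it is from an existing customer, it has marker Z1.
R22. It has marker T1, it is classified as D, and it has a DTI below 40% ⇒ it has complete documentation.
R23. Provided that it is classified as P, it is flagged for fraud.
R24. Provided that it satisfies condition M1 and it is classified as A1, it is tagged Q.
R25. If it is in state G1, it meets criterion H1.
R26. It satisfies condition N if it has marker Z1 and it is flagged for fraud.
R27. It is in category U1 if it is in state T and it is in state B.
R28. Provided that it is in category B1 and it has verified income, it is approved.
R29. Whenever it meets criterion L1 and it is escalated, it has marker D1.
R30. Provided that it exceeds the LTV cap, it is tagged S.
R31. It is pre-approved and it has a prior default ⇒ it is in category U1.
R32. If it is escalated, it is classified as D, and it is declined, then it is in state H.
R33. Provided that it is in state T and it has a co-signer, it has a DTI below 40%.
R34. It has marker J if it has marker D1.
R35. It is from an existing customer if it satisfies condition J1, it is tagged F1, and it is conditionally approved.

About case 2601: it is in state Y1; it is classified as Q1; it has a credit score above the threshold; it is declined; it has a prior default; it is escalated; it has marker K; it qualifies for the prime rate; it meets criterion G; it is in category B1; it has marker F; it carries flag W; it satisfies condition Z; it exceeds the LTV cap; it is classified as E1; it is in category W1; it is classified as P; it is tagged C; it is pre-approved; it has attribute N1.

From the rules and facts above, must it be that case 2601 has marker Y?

No

Forward chaining from the given facts derives: is tagged F1, is classified as L, is in state A, is in state T, has a co-signer, meets criterion L1, is flagged for fraud, has marker D1, is tagged S, is in category U1, has a DTI below 40%, has marker J, satisfies condition M1, is tagged U, is approved, is classified as A1, is conditionally approved, is tagged Q, has marker V.
Rules concluding "it has marker Y": R4 needs "it is tagged X"; R7 needs "it is in category M"; R10 needs "it satisfies condition N" — none of these are established.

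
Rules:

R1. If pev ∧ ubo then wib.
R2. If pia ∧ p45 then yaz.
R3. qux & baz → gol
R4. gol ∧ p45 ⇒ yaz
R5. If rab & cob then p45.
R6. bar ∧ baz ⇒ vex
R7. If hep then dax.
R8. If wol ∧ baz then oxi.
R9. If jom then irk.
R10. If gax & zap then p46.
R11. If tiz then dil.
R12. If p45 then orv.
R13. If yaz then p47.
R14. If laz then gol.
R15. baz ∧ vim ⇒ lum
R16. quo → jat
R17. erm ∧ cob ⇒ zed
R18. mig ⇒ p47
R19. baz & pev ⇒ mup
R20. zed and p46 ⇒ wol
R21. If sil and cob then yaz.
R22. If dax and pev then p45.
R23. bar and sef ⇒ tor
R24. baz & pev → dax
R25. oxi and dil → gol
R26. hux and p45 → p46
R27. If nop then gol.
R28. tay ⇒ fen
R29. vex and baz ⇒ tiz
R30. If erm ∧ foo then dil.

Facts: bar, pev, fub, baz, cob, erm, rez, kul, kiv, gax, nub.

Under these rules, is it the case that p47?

Forward chaining from the given facts derives: vex, zed, mup, dax, tiz, dil, p45, orv.
Rules concluding p47: R13 needs yaz; R18 needs mig — none of these are established.

No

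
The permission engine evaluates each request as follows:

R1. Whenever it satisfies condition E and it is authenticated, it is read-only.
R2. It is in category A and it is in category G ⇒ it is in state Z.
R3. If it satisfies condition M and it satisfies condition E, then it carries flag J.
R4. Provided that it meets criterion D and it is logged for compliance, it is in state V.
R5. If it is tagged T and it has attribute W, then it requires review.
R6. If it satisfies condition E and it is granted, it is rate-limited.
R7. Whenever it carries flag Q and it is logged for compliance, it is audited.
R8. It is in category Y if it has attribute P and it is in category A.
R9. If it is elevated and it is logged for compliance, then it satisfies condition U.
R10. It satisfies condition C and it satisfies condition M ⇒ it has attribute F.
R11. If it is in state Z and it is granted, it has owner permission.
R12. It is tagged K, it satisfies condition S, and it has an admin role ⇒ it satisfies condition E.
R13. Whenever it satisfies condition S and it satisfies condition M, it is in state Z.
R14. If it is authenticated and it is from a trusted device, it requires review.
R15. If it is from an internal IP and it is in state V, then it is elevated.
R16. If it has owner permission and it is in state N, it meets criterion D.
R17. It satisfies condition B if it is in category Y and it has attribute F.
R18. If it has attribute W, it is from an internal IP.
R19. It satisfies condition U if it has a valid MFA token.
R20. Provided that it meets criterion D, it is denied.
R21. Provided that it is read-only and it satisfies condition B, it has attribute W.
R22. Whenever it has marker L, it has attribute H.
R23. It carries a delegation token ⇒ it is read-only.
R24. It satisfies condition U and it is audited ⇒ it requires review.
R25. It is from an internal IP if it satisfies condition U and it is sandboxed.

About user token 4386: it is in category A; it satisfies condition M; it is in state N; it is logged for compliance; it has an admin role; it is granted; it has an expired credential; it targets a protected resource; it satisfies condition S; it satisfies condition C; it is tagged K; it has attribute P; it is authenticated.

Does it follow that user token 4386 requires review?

No

Forward chaining from the given facts derives: is in category Y, has attribute F, satisfies condition E, is in state Z, satisfies condition B, is read-only, carries flag J, is rate-limited, has owner permission, meets criterion D, is denied, has attribute W, is in state V, is from an internal IP, is elevated, satisfies condition U.
Rules concluding "it requires review": R5 needs "it is tagged T"; R14 needs "it is from a trusted device"; R24 needs "it is audited" — none of these are established.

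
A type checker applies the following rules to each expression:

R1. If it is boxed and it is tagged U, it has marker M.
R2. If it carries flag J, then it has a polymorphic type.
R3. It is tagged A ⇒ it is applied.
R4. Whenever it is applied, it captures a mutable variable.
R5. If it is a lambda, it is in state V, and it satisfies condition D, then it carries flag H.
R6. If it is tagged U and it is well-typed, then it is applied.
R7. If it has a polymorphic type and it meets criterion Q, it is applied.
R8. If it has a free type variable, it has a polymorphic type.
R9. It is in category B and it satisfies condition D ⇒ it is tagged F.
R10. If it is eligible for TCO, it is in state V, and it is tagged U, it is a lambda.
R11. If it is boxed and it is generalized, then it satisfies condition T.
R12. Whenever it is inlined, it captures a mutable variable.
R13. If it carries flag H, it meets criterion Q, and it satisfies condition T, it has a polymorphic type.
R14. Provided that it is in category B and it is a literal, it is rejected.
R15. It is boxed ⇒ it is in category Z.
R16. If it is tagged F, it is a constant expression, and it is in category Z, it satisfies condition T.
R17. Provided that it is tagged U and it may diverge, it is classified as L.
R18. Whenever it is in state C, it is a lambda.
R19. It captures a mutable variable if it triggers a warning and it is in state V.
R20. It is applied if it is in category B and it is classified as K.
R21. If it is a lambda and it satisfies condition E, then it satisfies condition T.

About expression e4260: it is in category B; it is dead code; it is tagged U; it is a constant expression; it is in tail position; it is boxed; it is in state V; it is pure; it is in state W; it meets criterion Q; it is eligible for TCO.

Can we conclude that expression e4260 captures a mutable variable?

Forward chaining from the given facts derives: has marker M, is a lambda, is in category Z.
Rules concluding "it captures a mutable variable": R4 needs "it is applied"; R12 needs "it is inlined"; R19 needs "it triggers a warning" — none of these are established.

No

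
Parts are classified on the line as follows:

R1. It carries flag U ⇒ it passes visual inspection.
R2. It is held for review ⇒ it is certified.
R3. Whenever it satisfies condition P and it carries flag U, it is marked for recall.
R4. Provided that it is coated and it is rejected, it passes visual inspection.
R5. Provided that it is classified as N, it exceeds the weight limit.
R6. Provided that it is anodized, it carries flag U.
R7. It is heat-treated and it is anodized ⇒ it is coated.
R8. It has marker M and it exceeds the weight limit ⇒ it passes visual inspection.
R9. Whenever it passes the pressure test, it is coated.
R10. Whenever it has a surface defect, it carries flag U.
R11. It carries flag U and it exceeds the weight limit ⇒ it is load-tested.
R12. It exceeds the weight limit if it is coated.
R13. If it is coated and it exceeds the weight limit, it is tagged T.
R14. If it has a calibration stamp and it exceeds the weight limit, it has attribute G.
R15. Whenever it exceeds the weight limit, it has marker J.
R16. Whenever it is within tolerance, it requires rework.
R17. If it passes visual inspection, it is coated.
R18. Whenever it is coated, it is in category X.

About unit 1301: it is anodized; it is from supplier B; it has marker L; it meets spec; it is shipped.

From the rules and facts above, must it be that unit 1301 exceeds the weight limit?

By R6 (it is anodized): it carries flag U.
By R1 (it carries flag U): it passes visual inspection.
By R17 (it passes visual inspection): it is coated.
By R12 (it is coated): it exceeds the weight limit.

Yes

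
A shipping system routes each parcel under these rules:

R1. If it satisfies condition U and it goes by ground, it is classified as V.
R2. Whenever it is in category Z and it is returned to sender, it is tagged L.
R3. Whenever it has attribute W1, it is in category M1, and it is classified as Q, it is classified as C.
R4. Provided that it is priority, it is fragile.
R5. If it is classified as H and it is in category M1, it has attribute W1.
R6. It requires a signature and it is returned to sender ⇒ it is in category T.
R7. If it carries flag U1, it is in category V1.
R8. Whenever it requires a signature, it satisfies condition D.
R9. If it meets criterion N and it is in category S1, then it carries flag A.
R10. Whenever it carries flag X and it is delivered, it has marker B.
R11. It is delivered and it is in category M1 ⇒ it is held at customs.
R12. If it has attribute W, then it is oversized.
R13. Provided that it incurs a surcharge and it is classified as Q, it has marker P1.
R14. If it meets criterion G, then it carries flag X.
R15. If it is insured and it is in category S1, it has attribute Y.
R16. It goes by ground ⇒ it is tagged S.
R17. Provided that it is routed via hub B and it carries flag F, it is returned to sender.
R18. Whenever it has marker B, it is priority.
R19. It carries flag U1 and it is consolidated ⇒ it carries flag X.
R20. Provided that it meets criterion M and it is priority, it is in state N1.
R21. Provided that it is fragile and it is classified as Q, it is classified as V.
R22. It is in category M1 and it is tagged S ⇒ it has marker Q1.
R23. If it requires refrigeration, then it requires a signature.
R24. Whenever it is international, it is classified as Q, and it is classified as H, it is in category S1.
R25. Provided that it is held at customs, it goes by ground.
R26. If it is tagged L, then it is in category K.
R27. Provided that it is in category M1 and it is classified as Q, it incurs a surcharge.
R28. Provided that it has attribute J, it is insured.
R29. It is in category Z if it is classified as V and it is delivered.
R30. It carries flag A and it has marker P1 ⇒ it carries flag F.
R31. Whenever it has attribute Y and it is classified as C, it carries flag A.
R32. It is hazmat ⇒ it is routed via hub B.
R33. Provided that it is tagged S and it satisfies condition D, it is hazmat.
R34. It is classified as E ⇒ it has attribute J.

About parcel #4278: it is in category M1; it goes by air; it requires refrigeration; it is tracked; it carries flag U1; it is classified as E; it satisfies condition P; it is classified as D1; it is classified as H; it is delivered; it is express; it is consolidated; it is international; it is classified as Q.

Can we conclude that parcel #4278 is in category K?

Yes

By R5 (it is classified as H, it is in category M1): it has attribute W1.
By R11 (it is delivered, it is in category M1): it is held at customs.
By R19 (it carries flag U1, it is consolidated): it carries flag X.
By R23 (it requires refrigeration): it requires a signature.
By R24 (it is international, it is classified as Q, it is classified as H): it is in category S1.
By R25 (it is held at customs): it goes by ground.
By R27 (it is in category M1, it is classified as Q): it incurs a surcharge.
By R34 (it is classified as E): it has attribute J.
By R3 (it has attribute W1, it is in category M1, it is classified as Q): it is classified as C.
By R8 (it requires a signature): it satisfies condition D.
By R10 (it carries flag X, it is delivered): it has marker B.
By R13 (it incurs a surcharge, it is classified as Q): it has marker P1.
By R16 (it goes by ground): it is tagged S.
By R18 (it has marker B): it is priority.
By R28 (it has attribute J): it is insured.
By R33 (it is tagged S, it satisfies condition D): it is hazmat.
By R4 (it is priority): it is fragile.
By R15 (it is insured, it is in category S1): it has attribute Y.
By R21 (it is fragile, it is classified as Q): it is classified as V.
By R29 (it is classified as V, it is delivered): it is in category Z.
By R31 (it has attribute Y, it is classified as C): it carries flag A.
By R32 (it is hazmat): it is routed via hub B.
By R30 (it carries flag A, it has marker P1): it carries flag F.
By R17 (it is routed via hub B, it carries flag F): it is returned to sender.
By R2 (it is in category Z, it is returned to sender): it is tagged L.
By R26 (it is tagged L): it is in category K.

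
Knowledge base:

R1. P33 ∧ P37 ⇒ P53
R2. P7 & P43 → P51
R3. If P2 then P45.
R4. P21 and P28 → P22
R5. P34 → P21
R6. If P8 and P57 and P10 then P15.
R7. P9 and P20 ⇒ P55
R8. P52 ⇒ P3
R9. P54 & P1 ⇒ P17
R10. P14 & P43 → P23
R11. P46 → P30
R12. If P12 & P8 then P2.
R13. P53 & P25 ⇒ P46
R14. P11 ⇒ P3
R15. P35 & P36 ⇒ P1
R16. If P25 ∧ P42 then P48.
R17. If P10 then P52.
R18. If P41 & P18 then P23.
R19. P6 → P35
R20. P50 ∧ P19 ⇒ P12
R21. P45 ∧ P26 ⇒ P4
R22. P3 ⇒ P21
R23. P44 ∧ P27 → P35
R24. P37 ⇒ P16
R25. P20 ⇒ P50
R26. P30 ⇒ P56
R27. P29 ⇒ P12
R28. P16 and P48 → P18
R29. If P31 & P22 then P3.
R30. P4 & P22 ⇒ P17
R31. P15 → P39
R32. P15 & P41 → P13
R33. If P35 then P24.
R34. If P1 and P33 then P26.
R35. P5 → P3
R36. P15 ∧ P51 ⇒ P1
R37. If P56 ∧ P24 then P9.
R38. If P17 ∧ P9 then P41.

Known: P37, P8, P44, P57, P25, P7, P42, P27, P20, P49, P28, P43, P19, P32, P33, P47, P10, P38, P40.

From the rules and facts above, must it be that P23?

P53  (by R1: P33, P37)
P51  (by R2: P7, P43)
P15  (by R6: P8, P57, P10)
P46  (by R13: P53, P25)
P48  (by R16: P25, P42)
P52  (by R17: P10)
P35  (by R23: P44, P27)
P16  (by R24: P37)
P50  (by R25: P20)
P18  (by R28: P16, P48)
P24  (by R33: P35)
P1  (by R36: P15, P51)
P3  (by R8: P52)
P30  (by R11: P46)
P12  (by R20: P50, P19)
P21  (by R22: P3)
P56  (by R26: P30)
P26  (by R34: P1, P33)
P9  (by R37: P56, P24)
P22  (by R4: P21, P28)
P2  (by R12: P12, P8)
P45  (by R3: P2)
P4  (by R21: P45, P26)
P17  (by R30: P4, P22)
P41  (by R38: P17, P9)
P23  (by R18: P41, P18)

Yes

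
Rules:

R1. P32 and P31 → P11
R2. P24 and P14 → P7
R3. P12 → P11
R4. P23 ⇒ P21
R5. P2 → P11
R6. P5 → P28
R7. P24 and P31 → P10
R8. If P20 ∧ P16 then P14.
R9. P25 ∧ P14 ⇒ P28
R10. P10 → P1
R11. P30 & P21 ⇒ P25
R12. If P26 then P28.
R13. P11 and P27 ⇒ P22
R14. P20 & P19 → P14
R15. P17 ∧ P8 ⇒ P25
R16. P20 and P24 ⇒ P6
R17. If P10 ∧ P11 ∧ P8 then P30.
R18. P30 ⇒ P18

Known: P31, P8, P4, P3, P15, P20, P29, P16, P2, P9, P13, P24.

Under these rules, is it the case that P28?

Forward chaining from the given facts derives: P11, P10, P14, P1, P6, P30, P18, P7.
Rules concluding P28: R6 needs P5; R9 needs P25; R12 needs P26 — none of these are established.

No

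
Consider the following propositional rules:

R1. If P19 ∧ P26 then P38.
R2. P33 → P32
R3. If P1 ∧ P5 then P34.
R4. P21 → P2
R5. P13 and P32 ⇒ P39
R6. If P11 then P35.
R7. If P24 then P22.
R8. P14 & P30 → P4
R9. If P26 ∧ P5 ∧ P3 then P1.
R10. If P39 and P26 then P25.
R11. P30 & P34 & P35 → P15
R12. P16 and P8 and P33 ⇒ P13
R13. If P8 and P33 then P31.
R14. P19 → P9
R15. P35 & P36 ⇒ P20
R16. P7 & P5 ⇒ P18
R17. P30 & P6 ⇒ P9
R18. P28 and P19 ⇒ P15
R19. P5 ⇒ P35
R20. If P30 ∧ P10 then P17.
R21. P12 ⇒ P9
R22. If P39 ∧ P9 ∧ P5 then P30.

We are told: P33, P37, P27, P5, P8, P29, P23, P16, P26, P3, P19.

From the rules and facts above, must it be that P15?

Yes

P32  (by R2: P33)
P1  (by R9: P26, P5, P3)
P13  (by R12: P16, P8, P33)
P9  (by R14: P19)
P35  (by R19: P5)
P34  (by R3: P1, P5)
P39  (by R5: P13, P32)
P30  (by R22: P39, P9, P5)
P15  (by R11: P30, P34, P35)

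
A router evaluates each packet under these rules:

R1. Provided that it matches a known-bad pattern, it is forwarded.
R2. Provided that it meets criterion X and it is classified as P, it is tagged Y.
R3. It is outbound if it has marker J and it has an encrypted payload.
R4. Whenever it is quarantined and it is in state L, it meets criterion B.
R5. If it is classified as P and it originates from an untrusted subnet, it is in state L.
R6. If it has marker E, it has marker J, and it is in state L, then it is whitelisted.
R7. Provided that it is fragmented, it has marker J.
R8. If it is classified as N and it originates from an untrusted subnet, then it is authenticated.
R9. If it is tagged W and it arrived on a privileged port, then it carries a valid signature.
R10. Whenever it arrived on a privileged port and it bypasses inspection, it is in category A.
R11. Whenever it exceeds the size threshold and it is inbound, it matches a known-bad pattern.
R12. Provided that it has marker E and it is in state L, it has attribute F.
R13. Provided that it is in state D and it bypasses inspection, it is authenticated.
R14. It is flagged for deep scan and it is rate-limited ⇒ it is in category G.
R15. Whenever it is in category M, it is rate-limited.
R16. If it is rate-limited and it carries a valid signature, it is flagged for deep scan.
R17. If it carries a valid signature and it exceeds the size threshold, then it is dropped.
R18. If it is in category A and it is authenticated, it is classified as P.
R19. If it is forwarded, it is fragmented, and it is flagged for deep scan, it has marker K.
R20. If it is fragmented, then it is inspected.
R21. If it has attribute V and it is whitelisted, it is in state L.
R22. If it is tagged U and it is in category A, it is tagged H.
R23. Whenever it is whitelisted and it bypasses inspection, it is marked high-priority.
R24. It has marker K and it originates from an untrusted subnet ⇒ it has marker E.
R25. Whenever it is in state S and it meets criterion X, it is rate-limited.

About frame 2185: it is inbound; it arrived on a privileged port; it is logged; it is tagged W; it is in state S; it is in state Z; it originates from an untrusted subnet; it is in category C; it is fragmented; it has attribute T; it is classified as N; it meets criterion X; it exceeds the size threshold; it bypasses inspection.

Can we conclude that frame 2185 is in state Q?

No

Forward chaining from the given facts derives: has marker J, is authenticated, carries a valid signature, is in category A, matches a known-bad pattern, is dropped, is classified as P, is inspected, is rate-limited, is forwarded, is tagged Y, is in state L, is flagged for deep scan, has marker K, has marker E, is whitelisted, has attribute F, is in category G, is marked high-priority.
No rule has "it is in state Q" as its conclusion, and it is not among the given facts.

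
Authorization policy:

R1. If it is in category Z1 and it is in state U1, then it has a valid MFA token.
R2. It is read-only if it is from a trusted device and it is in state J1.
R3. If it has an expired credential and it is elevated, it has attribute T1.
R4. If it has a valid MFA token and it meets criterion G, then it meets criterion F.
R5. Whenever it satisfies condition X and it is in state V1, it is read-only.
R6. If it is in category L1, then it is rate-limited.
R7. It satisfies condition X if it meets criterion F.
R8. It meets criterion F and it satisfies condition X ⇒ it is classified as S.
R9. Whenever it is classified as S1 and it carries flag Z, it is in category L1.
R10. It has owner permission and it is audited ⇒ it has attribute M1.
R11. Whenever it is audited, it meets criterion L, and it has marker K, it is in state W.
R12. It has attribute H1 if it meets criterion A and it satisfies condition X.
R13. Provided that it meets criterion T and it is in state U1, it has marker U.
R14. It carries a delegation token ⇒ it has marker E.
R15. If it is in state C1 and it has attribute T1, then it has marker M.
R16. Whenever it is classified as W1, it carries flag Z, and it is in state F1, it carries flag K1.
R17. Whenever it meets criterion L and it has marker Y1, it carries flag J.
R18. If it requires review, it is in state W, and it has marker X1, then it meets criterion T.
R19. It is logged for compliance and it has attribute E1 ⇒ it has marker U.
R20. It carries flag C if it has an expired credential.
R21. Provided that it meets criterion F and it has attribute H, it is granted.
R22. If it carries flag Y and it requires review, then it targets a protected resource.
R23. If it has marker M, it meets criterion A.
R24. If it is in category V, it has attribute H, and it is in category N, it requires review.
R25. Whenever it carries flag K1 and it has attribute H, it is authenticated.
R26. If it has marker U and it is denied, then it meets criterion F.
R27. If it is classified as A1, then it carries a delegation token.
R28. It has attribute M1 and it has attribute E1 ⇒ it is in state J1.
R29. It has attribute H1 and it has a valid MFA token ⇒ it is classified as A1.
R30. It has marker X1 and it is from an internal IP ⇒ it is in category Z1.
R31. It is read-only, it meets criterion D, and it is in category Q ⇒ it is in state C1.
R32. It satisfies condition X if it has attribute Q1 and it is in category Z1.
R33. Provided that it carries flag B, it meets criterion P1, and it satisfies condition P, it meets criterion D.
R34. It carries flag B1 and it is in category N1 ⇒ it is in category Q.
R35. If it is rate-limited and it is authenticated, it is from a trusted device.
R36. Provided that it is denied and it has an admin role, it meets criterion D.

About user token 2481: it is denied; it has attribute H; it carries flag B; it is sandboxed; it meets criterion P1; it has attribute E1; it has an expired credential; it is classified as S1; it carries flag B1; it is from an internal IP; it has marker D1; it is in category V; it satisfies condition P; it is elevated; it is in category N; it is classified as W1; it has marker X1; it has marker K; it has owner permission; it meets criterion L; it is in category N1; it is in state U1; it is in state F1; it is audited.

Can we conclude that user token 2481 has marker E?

No

Forward chaining from the given facts derives: has attribute T1, has attribute M1, is in state W, carries flag C, requires review, is in state J1, is in category Z1, meets criterion D, is in category Q, has a valid MFA token, meets criterion T, has marker U, meets criterion F, satisfies condition X, is classified as S, is granted.
The only rule concluding "it has marker E" is R14, which needs "it carries a delegation token"; that is never established.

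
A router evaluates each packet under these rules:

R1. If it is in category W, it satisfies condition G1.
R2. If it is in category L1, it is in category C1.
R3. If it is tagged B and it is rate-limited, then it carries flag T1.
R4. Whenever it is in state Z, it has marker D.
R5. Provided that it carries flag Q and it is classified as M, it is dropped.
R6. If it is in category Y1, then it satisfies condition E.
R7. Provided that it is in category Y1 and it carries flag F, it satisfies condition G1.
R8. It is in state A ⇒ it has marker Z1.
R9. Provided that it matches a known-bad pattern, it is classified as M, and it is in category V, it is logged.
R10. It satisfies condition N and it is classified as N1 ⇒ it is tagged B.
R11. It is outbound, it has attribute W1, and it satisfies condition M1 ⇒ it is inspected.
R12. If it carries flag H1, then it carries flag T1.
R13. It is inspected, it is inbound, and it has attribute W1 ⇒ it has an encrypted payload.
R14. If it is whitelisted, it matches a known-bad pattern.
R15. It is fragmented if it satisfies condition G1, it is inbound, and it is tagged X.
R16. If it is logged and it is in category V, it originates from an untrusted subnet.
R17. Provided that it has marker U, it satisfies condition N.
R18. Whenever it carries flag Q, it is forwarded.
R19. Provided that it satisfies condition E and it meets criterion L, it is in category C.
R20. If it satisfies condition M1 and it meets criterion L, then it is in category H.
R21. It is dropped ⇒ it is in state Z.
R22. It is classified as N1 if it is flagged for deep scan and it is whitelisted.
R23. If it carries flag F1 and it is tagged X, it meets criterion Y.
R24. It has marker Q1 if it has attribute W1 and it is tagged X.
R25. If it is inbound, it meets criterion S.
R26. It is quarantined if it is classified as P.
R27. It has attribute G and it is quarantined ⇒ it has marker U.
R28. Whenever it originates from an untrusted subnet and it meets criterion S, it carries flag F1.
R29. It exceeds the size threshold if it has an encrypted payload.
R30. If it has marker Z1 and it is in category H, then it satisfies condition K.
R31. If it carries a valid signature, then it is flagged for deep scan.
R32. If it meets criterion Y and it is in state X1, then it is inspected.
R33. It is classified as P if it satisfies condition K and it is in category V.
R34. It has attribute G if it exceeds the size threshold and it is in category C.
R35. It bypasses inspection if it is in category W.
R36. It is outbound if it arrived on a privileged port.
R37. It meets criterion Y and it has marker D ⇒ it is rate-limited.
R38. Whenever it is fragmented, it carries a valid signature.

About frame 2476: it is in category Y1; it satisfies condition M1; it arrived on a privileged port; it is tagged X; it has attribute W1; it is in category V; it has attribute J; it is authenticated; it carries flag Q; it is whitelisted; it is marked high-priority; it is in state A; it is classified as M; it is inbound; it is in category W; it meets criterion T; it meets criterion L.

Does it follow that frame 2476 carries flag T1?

By R1 (it is in category W): it satisfies condition G1.
By R5 (it carries flag Q, it is classified as M): it is dropped.
By R6 (it is in category Y1): it satisfies condition E.
By R8 (it is in state A): it has marker Z1.
By R14 (it is whitelisted): it matches a known-bad pattern.
By R15 (it satisfies condition G1, it is inbound, it is tagged X): it is fragmented.
By R19 (it satisfies condition E, it meets criterion L): it is in category C.
By R20 (it satisfies condition M1, it meets criterion L): it is in category H.
By R21 (it is dropped): it is in state Z.
By R25 (it is inbound): it meets criterion S.
By R30 (it has marker Z1, it is in category H): it satisfies condition K.
By R33 (it satisfies condition K, it is in category V): it is classified as P.
By R36 (it arrived on a privileged port): it is outbound.
By R38 (it is fragmented): it carries a valid signature.
By R4 (it is in state Z): it has marker D.
By R9 (it matches a known-bad pattern, it is classified as M, it is in category V): it is logged.
By R11 (it is outbound, it has attribute W1, it satisfies condition M1): it is inspected.
By R13 (it is inspected, it is inbound, it has attribute W1): it has an encrypted payload.
By R16 (it is logged, it is in category V): it originates from an untrusted subnet.
By R26 (it is classified as P): it is quarantined.
By R28 (it originates from an untrusted subnet, it meets criterion S): it carries flag F1.
By R29 (it has an encrypted payload): it exceeds the size threshold.
By R31 (it carries a valid signature): it is flagged for deep scan.
By R34 (it exceeds the size threshold, it is in category C): it has attribute G.
By R22 (it is flagged for deep scan, it is whitelisted): it is classified as N1.
By R23 (it carries flag F1, it is tagged X): it meets criterion Y.
By R27 (it has attribute G, it is quarantined): it has marker U.
By R37 (it meets criterion Y, it has marker D): it is rate-limited.
By R17 (it has marker U): it satisfies condition N.
By R10 (it satisfies condition N, it is classified as N1): it is tagged B.
By R3 (it is tagged B, it is rate-limited): it carries flag T1.

Yes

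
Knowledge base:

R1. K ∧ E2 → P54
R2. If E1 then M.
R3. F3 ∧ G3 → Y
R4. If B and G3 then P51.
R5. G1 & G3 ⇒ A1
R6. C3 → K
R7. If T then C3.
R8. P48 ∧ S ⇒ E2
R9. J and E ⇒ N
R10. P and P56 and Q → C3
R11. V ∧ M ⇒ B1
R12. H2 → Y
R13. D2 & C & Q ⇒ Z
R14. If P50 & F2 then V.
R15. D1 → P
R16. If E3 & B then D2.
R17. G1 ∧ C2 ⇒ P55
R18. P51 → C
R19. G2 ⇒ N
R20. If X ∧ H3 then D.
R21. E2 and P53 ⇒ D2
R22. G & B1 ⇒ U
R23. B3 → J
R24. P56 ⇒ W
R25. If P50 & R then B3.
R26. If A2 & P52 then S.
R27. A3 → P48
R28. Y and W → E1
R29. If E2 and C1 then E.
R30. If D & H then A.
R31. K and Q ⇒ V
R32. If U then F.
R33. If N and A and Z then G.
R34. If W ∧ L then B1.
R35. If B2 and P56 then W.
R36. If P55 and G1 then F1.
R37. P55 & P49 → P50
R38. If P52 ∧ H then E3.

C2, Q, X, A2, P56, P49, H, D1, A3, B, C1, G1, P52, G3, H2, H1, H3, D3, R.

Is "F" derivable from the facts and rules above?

P51  (by R4: B, G3)
Y  (by R12: H2)
P  (by R15: D1)
P55  (by R17: G1, C2)
C  (by R18: P51)
D  (by R20: X, H3)
W  (by R24: P56)
S  (by R26: A2, P52)
P48  (by R27: A3)
E1  (by R28: Y, W)
A  (by R30: D, H)
P50  (by R37: P55, P49)
E3  (by R38: P52, H)
M  (by R2: E1)
E2  (by R8: P48, S)
C3  (by R10: P, P56, Q)
D2  (by R16: E3, B)
B3  (by R25: P50, R)
E  (by R29: E2, C1)
K  (by R6: C3)
Z  (by R13: D2, C, Q)
J  (by R23: B3)
V  (by R31: K, Q)
N  (by R9: J, E)
B1  (by R11: V, M)
G  (by R33: N, A, Z)
U  (by R22: G, B1)
F  (by R32: U)

Yes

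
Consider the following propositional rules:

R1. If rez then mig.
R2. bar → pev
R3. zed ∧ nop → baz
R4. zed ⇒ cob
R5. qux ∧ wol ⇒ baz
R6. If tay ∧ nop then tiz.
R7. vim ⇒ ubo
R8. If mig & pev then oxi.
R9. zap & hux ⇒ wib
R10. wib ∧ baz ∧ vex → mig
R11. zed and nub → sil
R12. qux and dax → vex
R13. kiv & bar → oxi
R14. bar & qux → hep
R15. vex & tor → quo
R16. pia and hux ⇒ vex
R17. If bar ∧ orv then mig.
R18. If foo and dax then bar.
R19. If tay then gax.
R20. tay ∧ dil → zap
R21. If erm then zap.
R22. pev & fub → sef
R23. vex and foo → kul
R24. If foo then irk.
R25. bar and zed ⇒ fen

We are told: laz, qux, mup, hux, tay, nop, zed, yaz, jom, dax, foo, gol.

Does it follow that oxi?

Forward chaining from the given facts derives: baz, cob, tiz, vex, bar, gax, kul, irk, fen, pev, hep.
Rules concluding oxi: R8 needs mig; R13 needs kiv — none of these are established.

No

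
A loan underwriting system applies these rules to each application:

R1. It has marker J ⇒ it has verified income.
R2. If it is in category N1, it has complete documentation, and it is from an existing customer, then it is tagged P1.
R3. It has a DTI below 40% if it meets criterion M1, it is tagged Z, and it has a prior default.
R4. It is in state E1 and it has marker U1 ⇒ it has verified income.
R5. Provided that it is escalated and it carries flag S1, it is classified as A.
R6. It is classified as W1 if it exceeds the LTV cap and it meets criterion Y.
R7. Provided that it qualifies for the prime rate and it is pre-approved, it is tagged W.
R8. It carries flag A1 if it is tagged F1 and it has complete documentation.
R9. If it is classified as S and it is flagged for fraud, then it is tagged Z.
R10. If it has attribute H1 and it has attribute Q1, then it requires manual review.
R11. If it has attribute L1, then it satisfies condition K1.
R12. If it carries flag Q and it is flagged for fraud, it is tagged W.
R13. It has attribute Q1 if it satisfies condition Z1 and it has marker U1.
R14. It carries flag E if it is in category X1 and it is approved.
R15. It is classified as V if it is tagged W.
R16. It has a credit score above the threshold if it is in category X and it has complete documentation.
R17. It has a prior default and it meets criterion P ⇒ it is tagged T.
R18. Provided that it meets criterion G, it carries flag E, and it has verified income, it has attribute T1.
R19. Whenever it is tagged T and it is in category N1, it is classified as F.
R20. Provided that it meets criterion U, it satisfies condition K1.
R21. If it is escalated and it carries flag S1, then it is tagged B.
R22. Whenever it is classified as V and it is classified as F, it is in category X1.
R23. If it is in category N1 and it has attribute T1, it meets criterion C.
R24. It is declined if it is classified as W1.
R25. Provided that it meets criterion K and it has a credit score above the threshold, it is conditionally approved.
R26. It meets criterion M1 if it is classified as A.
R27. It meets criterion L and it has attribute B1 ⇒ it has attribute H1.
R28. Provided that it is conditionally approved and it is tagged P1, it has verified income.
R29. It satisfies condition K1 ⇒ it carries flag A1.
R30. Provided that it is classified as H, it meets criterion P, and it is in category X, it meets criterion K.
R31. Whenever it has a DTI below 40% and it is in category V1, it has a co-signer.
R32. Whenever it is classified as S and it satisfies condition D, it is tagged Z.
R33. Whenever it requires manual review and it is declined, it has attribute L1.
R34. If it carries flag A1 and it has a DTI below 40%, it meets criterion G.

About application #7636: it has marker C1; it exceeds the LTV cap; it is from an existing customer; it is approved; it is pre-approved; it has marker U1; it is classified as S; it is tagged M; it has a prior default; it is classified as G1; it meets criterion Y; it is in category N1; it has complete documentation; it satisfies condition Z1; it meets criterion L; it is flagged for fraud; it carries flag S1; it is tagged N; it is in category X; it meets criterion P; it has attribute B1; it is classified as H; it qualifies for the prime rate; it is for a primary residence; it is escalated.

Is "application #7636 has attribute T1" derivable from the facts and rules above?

By R2 (it is in category N1, it has complete documentation, it is from an existing customer): it is tagged P1.
By R5 (it is escalated, it carries flag S1): it is classified as A.
By R6 (it exceeds the LTV cap, it meets criterion Y): it is classified as W1.
By R7 (it qualifies for the prime rate, it is pre-approved): it is tagged W.
By R9 (it is classified as S, it is flagged for fraud): it is tagged Z.
By R13 (it satisfies condition Z1, it has marker U1): it has attribute Q1.
By R15 (it is tagged W): it is classified as V.
By R16 (it is in category X, it has complete documentation): it has a credit score above the threshold.
By R17 (it has a prior default, it meets criterion P): it is tagged T.
By R19 (it is tagged T, it is in category N1): it is classified as F.
By R22 (it is classified as V, it is classified as F): it is in category X1.
By R24 (it is classified as W1): it is declined.
By R26 (it is classified as A): it meets criterion M1.
By R27 (it meets criterion L, it has attribute B1): it has attribute H1.
By R30 (it is classified as H, it meets criterion P, it is in category X): it meets criterion K.
By R3 (it meets criterion M1, it is tagged Z, it has a prior default): it has a DTI below 40%.
By R10 (it has attribute H1, it has attribute Q1): it requires manual review.
By R14 (it is in category X1, it is approved): it carries flag E.
By R25 (it meets criterion K, it has a credit score above the threshold): it is conditionally approved.
By R28 (it is conditionally approved, it is tagged P1): it has verified income.
By R33 (it requires manual review, it is declined): it has attribute L1.
By R11 (it has attribute L1): it satisfies condition K1.
By R29 (it satisfies condition K1): it carries flag A1.
By R34 (it carries flag A1, it has a DTI below 40%): it meets criterion G.
By R18 (it meets criterion G, it carries flag E, it has verified income): it has attribute T1.

Yes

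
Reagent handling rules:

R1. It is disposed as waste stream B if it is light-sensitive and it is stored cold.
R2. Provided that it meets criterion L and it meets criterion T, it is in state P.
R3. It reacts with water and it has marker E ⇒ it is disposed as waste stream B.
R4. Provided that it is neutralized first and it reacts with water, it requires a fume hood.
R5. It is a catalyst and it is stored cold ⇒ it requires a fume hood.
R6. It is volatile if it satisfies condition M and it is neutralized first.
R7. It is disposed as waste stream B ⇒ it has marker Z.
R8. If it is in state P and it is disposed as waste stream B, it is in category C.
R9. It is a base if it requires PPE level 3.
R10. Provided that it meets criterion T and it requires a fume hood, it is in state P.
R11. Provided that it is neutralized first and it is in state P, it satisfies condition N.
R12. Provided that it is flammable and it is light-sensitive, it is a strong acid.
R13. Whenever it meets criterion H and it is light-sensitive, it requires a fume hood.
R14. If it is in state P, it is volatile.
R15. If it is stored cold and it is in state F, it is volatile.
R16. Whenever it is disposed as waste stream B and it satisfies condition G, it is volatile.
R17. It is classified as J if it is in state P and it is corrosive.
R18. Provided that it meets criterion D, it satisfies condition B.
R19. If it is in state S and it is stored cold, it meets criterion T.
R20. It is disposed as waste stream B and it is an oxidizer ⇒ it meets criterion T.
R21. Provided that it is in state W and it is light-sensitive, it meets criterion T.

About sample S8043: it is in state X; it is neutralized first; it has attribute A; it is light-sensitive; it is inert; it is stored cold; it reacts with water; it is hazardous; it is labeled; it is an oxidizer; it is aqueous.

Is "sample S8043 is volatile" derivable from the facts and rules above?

Yes

By R1 (it is light-sensitive, it is stored cold): it is disposed as waste stream B.
By R4 (it is neutralized first, it reacts with water): it requires a fume hood.
By R20 (it is disposed as waste stream B, it is an oxidizer): it meets criterion T.
By R10 (it meets criterion T, it requires a fume hood): it is in state P.
By R14 (it is in state P): it is volatile.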